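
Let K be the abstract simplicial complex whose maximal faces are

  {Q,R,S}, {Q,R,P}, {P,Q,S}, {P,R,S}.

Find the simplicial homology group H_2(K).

H_2 = Z.

We work with the vertex ordering P < Q < R < S. The simplices of K, each written with vertices in increasing order, are:

  0-simplices (4): P, Q, R, S
  1-simplices (6): PQ, PR, PS, QR, QS, RS
  2-simplices (4): PQR, PQS, PRS, QRS

so the chain groups are C_0 ≅ Z^4, C_1 ≅ Z^6, C_2 ≅ Z^4.

The boundary map ∂_1: C_1 → C_0 maps an edge to its endpoints' difference, ∂[p,q] = q − p. For instance
  ∂QR = R − Q.
As a 4×6 matrix over Z this has rank 3, with invariant factors (1,1,1).

Boundary ∂_2: C_2 → C_1 maps a triangle to the signed sum of its edges. For instance
  ∂PQR = QR − PR + PQ,
  ∂PRS = RS − PS + PR.
The resulting 6×4 matrix has rank 3, and its Smith normal form has invariant factors (1,1,1).

Now H_k = ker ∂_k / im ∂_{k+1}, so:

  H_2: rank ker ∂_2 − rank ∂_3 = (4 − 3) − 0 = 1, and there is no ∂_3, so H_2 = Z.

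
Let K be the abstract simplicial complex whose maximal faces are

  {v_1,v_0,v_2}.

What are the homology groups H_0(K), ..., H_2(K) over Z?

H_0 = Z,  H_1 = 0,  H_2 = 0.

Fix the vertex order v_0 < v_1 < v_2 and write every simplex with vertices in increasing order. Then dim K = 2 and the simplices of K are:

  0-simplices (3): [v_0], [v_1], [v_2]
  1-simplices (3): [v_0,v_1], [v_0,v_2], [v_1,v_2]
  2-simplices (1): [v_0,v_1,v_2]

so the chain groups are C_0 ≅ Z^3, C_1 ≅ Z^3, C_2 ≅ Z^1.

∂_1: C_1 → C_0 maps an edge to its endpoints' difference, ∂[p,q] = q − p. For instance
  ∂[v_0,v_2] = [v_2] − [v_0].
The 3×3 boundary matrix has rank 2 and Smith normal form diag(1,1).

∂_2: C_2 → C_1 maps a triangle to the signed sum of its edges. For instance
  ∂[v_0,v_1,v_2] = [v_1,v_2] − [v_0,v_2] + [v_0,v_1].
The 3×1 boundary matrix has rank 1 and Smith normal form diag(1).

Now H_k = ker ∂_k / im ∂_{k+1}, so:

  H_0: rank C_0 − rank ∂_1 = 3 − 2 = 1, and the invariant factors of ∂_1 are all 1, so H_0 = Z.
  H_1: rank ker ∂_1 − rank ∂_2 = (3 − 2) − 1 = 0, and the invariant factors of ∂_2 are all 1, so H_1 = 0.
  H_2: rank ker ∂_2 − rank ∂_3 = (1 − 1) − 0 = 0, and there is no ∂_3, so H_2 = 0.

As a check, the Euler characteristic is 3 − 3 + 1 = 1, which agrees with 1 − 0 + 0 = 1.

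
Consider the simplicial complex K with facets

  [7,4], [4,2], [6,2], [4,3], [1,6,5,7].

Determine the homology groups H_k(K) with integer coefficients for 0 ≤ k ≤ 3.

Fix the vertex order 1 < 2 < 3 < 4 < 5 < 6 < 7 and write every simplex with vertices in increasing order. Then dim K = 3 and the simplices of K are:

  0-simplices (7): [1], [2], [3], [4], [5], [6], [7]
  1-simplices (10): [1,5], [1,6], [1,7], [2,4], [2,6], [3,4], [4,7], [5,6], [5,7], [6,7]
  2-simplices (4): [1,5,6], [1,5,7], [1,6,7], [5,6,7]
  3-simplices (1): [1,5,6,7]

giving chain groups C_0 ≅ Z^7, C_1 ≅ Z^10, C_2 ≅ Z^4, C_3 ≅ Z^1.

The boundary map ∂_1: C_1 → C_0 sends each edge [p,q] (with p < q) to q − p. For instance
  ∂[1,5] = [5] − [1].
This gives a 7×10 integer matrix of rank 6; reducing to Smith normal form yields diagonal entries (1,1,1,1,1,1).

∂_2: C_2 → C_1 maps a triangle to the signed sum of its edges. For instance
  ∂[1,6,7] = [6,7] − [1,7] + [1,6],
  ∂[5,6,7] = [6,7] − [5,7] + [5,6].
The 10×4 boundary matrix has rank 3 and Smith normal form diag(1,1,1).

∂_3: C_3 → C_2 sends each 3-simplex σ to the alternating sum Σ_i (−1)^i (σ with its i-th vertex removed). For instance
  ∂[1,5,6,7] = [5,6,7] − [1,6,7] + [1,5,7] − [1,5,6].
The 4×1 boundary matrix has rank 1 and Smith normal form diag(1).

Now H_k = ker ∂_k / im ∂_{k+1}, so:

  H_0: rank C_0 − rank ∂_1 = 7 − 6 = 1, and the invariant factors of ∂_1 are all 1, so H_0 ≅ Z.
  H_1: rank ker ∂_1 − rank ∂_2 = (10 − 6) − 3 = 1, and the invariant factors of ∂_2 are all 1, so H_1 ≅ Z.
  H_2: rank ker ∂_2 − rank ∂_3 = (4 − 3) − 1 = 0, and the invariant factors of ∂_3 are all 1, so H_2 ≅ 0.
  H_3: rank ker ∂_3 − rank ∂_4 = (1 − 1) − 0 = 0, and there is no ∂_4, so H_3 ≅ 0.

As a check, the Euler characteristic is 7 − 10 + 4 − 1 = 0, which agrees with 1 − 1 + 0 − 0 = 0.

H_0 = Z,  H_1 = Z,  H_2 = 0,  H_3 = 0.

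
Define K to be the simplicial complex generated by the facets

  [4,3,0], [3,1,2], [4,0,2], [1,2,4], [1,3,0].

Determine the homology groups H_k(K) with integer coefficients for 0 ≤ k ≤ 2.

Order the vertices as 0 < 1 < 2 < 3 < 4. Listing each simplex with vertices in this order, K has dimension 2 with simplices:

  0-simplices (5): [0], [1], [2], [3], [4]
  1-simplices (10): [0,1], [0,2], [0,3], [0,4], [1,2], [1,3], [1,4], [2,3], [2,4], [3,4]
  2-simplices (5): [0,1,3], [0,2,4], [0,3,4], [1,2,3], [1,2,4]

so the chain groups are C_0 ≅ Z^5, C_1 ≅ Z^10, C_2 ≅ Z^5.

Boundary ∂_1: C_1 → C_0 sends each edge [p,q] (with p < q) to q − p.
As a 5×10 matrix over Z this has rank 4, with invariant factors (1,1,1,1).

∂_2: C_2 → C_1 maps a triangle to the signed sum of its edges. For instance
  ∂[0,3,4] = [3,4] − [0,4] + [0,3],
  ∂[0,2,4] = [2,4] − [0,4] + [0,2].
The resulting 10×5 matrix has rank 5, and its Smith normal form has invariant factors (1,1,1,1,1).

From H_k ≅ ker(∂_k) / im(∂_{k+1}) we obtain:

  H_0: rank C_0 − rank ∂_1 = 5 − 4 = 1, and the invariant factors of ∂_1 are all 1, so H_0 = Z.
  H_1: rank ker ∂_1 − rank ∂_2 = (10 − 4) − 5 = 1, and the invariant factors of ∂_2 are all 1, so H_1 = Z.
  H_2: rank ker ∂_2 − rank ∂_3 = (5 − 5) − 0 = 0, and there is no ∂_3, so H_2 = 0.

H_0 = Z,  H_1 = Z,  H_2 = 0.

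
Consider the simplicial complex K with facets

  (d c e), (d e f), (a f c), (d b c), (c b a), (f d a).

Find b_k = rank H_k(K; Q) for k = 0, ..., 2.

b_0 = 1, b_1 = 1, b_2 = 0.

We work with the vertex ordering a < b < c < d < e < f. The simplices of K, each written with vertices in increasing order, are:

  0-simplices (6): a, b, c, d, e, f
  1-simplices (12): ab, ac, ad, af, bc, bd, cd, ce, cf, de, df, ef
  2-simplices (6): abc, acf, adf, bcd, cde, def

giving chain groups C_0 ≅ Z^6, C_1 ≅ Z^12, C_2 ≅ Z^6.

∂_1: C_1 → C_0 is given by ∂[p,q] = [q] − [p].
The 6×12 boundary matrix has rank 5 and Smith normal form diag(1,1,1,1,1).

The boundary map ∂_2: C_2 → C_1 maps a triangle to the signed sum of its edges. For instance
  ∂acf = cf − af + ac,
  ∂bcd = cd − bd + bc.
The resulting 12×6 matrix has rank 6, and its Smith normal form has invariant factors (1,1,1,1,1,1).

Reading off H_k = ker ∂_k / im ∂_{k+1}:

  H_0: rank C_0 − rank ∂_1 = 6 − 5 = 1, and the invariant factors of ∂_1 are all 1, so H_0 ≅ Z.
  H_1: rank ker ∂_1 − rank ∂_2 = (12 − 5) − 6 = 1, and the invariant factors of ∂_2 are all 1, so H_1 ≅ Z.
  H_2: rank ker ∂_2 − rank ∂_3 = (6 − 6) − 0 = 0, and there is no ∂_3, so H_2 ≅ 0.

Hence the Betti numbers are b_0 = 1, b_1 = 1, b_2 = 0.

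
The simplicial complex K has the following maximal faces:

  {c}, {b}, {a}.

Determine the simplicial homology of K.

H_0 ≅ Z^3.

Take the total order a < b < c on the vertex set. Then K (dimension 0) consists of the simplices:

  0-simplices (3): a, b, c

giving chain groups C_0 ≅ Z^3.

Now H_k = ker ∂_k / im ∂_{k+1}, so:

  H_0: rank C_0 − rank ∂_1 = 3 − 0 = 3, and there is no ∂_1, so H_0 = Z^3.

(K is a triangulation of a set of 3 points.)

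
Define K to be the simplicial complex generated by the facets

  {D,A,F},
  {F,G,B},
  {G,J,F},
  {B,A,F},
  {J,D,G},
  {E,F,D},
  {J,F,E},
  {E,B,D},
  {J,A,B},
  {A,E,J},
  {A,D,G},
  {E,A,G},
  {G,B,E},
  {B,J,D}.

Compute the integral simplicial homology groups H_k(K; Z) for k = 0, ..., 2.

H_0 = Z,  H_1 = Z^2,  H_2 = Z.

Order the vertices as A < B < D < E < F < G < J. Listing each simplex with vertices in this order, K has dimension 2 with simplices:

  0-simplices (7): A, B, D, E, F, G, J
  1-simplices (21): AB, AD, AE, AF, AG, AJ, BD, BE, BF, BG, BJ, DE, DF, DG, DJ, EF, EG, EJ, FG, FJ, GJ
  2-simplices (14): ABF, ABJ, ADF, ADG, AEG, AEJ, BDE, BDJ, BEG, BFG, DEF, DGJ, EFJ, FGJ

Hence C_0 ≅ Z^7, C_1 ≅ Z^21, C_2 ≅ Z^14.

∂_1: C_1 → C_0 maps an edge to its endpoints' difference, ∂[p,q] = q − p. For instance
  ∂DG = G − D.
The resulting 7×21 matrix has rank 6, and its Smith normal form has invariant factors (1,1,1,1,1,1).

The boundary map ∂_2: C_2 → C_1 sends each 2-simplex [p,q,r] to [q,r] − [p,r] + [p,q]. For instance
  ∂BDE = DE − BE + BD,
  ∂AEG = EG − AG + AE.
The resulting 21×14 matrix has rank 13, and its Smith normal form has invariant factors (1,1,1,1,1,1,1,1,1,1,1,1,1).

Now H_k = ker ∂_k / im ∂_{k+1}, so:

  H_0: rank C_0 − rank ∂_1 = 7 − 6 = 1, and the invariant factors of ∂_1 are all 1, so H_0 = Z.
  H_1: rank ker ∂_1 − rank ∂_2 = (21 − 6) − 13 = 2, and the invariant factors of ∂_2 are all 1, so H_1 = Z^2.
  H_2: rank ker ∂_2 − rank ∂_3 = (14 − 13) − 0 = 1, and there is no ∂_3, so H_2 = Z.

(K is a triangulation of the torus T^2.)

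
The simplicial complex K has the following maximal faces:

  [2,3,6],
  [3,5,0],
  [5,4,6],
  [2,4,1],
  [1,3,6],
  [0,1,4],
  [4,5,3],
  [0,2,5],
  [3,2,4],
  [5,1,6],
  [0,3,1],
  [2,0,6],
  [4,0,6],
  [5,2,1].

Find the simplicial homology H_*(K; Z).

H_0 ≅ Z,  H_1 ≅ Z^2,  H_2 ≅ Z.

Order the vertices as 0 < 1 < 2 < 3 < 4 < 5 < 6. Listing each simplex with vertices in this order, K has dimension 2 with simplices:

  0-simplices (7): [0], [1], [2], [3], [4], [5], [6]
  1-simplices (21): [0,1], [0,2], [0,3], [0,4], [0,5], [0,6], [1,2], [1,3], [1,4], [1,5], [1,6], [2,3], [2,4], [2,5], [2,6], [3,4], [3,5], [3,6], [4,5], [4,6], [5,6]
  2-simplices (14): [0,1,3], [0,1,4], [0,2,5], [0,2,6], [0,3,5], [0,4,6], [1,2,4], [1,2,5], [1,3,6], [1,5,6], [2,3,4], [2,3,6], [3,4,5], [4,5,6]

Hence C_0 ≅ Z^7, C_1 ≅ Z^21, C_2 ≅ Z^14.

∂_1: C_1 → C_0 maps an edge to its endpoints' difference, ∂[p,q] = q − p.
As a 7×21 matrix over Z this has rank 6, with invariant factors (1,1,1,1,1,1).

∂_2: C_2 → C_1 maps a triangle to the signed sum of its edges. For instance
  ∂[0,2,6] = [2,6] − [0,6] + [0,2],
  ∂[0,1,3] = [1,3] − [0,3] + [0,1].
This gives a 21×14 integer matrix of rank 13; reducing to Smith normal form yields diagonal entries (1,1,1,1,1,1,1,1,1,1,1,1,1).

From H_k ≅ ker(∂_k) / im(∂_{k+1}) we obtain:

  H_0: rank C_0 − rank ∂_1 = 7 − 6 = 1, and the invariant factors of ∂_1 are all 1, so H_0 = Z.
  H_1: rank ker ∂_1 − rank ∂_2 = (21 − 6) − 13 = 2, and the invariant factors of ∂_2 are all 1, so H_1 = Z^2.
  H_2: rank ker ∂_2 − rank ∂_3 = (14 − 13) − 0 = 1, and there is no ∂_3, so H_2 = Z.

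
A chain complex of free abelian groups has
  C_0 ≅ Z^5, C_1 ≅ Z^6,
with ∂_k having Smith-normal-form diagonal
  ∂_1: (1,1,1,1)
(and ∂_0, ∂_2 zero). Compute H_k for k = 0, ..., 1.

H_0 = Z,  H_1 = Z^2.

H_0: b_0 = 5 − 0 − 4 = 1; torsion from ∂_1 factors > 1: none. So H_0 = Z.
H_1: b_1 = 6 − 4 − 0 = 2; torsion from ∂_2 factors > 1: none. So H_1 = Z^2.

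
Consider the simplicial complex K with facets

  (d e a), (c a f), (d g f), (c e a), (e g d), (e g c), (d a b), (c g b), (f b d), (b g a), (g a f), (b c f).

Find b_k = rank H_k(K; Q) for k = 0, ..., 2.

We work with the vertex ordering a < b < c < d < e < f < g. The simplices of K, each written with vertices in increasing order, are:

  0-simplices (7): a, b, c, d, e, f, g
  1-simplices (18): ab, ac, ad, ae, af, ag, bc, bd, bf, bg, ce, cf, cg, de, df, dg, eg, fg
  2-simplices (12): abd, abg, ace, acf, ade, afg, bcf, bcg, bdf, ceg, deg, dfg

giving chain groups C_0 ≅ Z^7, C_1 ≅ Z^18, C_2 ≅ Z^12.

∂_1: C_1 → C_0 maps an edge to its endpoints' difference, ∂[p,q] = q − p. For instance
  ∂af = f − a.
This gives a 7×18 integer matrix of rank 6; reducing to Smith normal form yields diagonal entries (1,1,1,1,1,1).

The boundary map ∂_2: C_2 → C_1 sends each 2-simplex [p,q,r] to [q,r] − [p,r] + [p,q]. For instance
  ∂dfg = fg − dg + df,
  ∂abg = bg − ag + ab.
As a 18×12 matrix over Z this has rank 12, with invariant factors (1,1,1,1,1,1,1,1,1,1,1,2).

Now H_k = ker ∂_k / im ∂_{k+1}, so:

  H_0: rank C_0 − rank ∂_1 = 7 − 6 = 1, and the invariant factors of ∂_1 are all 1, so H_0 = Z.
  H_1: rank ker ∂_1 − rank ∂_2 = (18 − 6) − 12 = 0, and ∂_2 has invariant factor 2 > 1, so H_1 = Z/2.
  H_2: rank ker ∂_2 − rank ∂_3 = (12 − 12) − 0 = 0, and there is no ∂_3, so H_2 = 0.

(K is a triangulation of the real projective plane RP^2.)

Hence the Betti numbers are b_0 = 1, b_1 = 0, b_2 = 0.

b_0 = 1, b_1 = 0, b_2 = 0.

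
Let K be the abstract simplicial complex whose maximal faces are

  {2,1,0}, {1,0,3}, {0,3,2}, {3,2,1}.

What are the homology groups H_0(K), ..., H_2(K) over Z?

Order the vertices as 0 < 1 < 2 < 3. Listing each simplex with vertices in this order, K has dimension 2 with simplices:

  0-simplices (4): [0], [1], [2], [3]
  1-simplices (6): [0,1], [0,2], [0,3], [1,2], [1,3], [2,3]
  2-simplices (4): [0,1,2], [0,1,3], [0,2,3], [1,2,3]

so the chain groups are C_0 ≅ Z^4, C_1 ≅ Z^6, C_2 ≅ Z^4.

Boundary ∂_1: C_1 → C_0 maps an edge to its endpoints' difference, ∂[p,q] = q − p. For instance
  ∂[2,3] = [3] − [2].
This gives a 4×6 integer matrix of rank 3; reducing to Smith normal form yields diagonal entries (1,1,1).

The boundary map ∂_2: C_2 → C_1 acts by ∂[p,q,r] = [q,r] − [p,r] + [p,q]. For instance
  ∂[0,1,3] = [1,3] − [0,3] + [0,1],
  ∂[1,2,3] = [2,3] − [1,3] + [1,2].
The resulting 6×4 matrix has rank 3, and its Smith normal form has invariant factors (1,1,1).

Computing H_k = (kernel of ∂_k) / (image of ∂_{k+1}):

  H_0: rank C_0 − rank ∂_1 = 4 − 3 = 1, and the invariant factors of ∂_1 are all 1, so H_0 ≅ Z.
  H_1: rank ker ∂_1 − rank ∂_2 = (6 − 3) − 3 = 0, and the invariant factors of ∂_2 are all 1, so H_1 ≅ 0.
  H_2: rank ker ∂_2 − rank ∂_3 = (4 − 3) − 0 = 1, and there is no ∂_3, so H_2 ≅ Z.

As a check, the Euler characteristic is 4 − 6 + 4 = 2, which agrees with 1 − 0 + 1 = 2.

H_0 ≅ Z,  H_1 = 0,  H_2 ≅ Z.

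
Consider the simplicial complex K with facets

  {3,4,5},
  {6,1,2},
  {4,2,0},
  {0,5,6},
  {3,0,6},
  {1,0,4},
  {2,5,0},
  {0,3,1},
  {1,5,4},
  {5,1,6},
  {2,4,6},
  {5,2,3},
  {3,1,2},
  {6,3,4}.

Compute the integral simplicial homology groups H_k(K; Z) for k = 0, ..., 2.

H_0 = Z,  H_1 = Z^2,  H_2 = Z.

We work with the vertex ordering 0 < 1 < 2 < 3 < 4 < 5 < 6. The simplices of K, each written with vertices in increasing order, are:

  0-simplices (7): [0], [1], [2], [3], [4], [5], [6]
  1-simplices (21): [0,1], [0,2], [0,3], [0,4], [0,5], [0,6], [1,2], [1,3], [1,4], [1,5], [1,6], [2,3], [2,4], [2,5], [2,6], [3,4], [3,5], [3,6], [4,5], [4,6], [5,6]
  2-simplices (14): [0,1,3], [0,1,4], [0,2,4], [0,2,5], [0,3,6], [0,5,6], [1,2,3], [1,2,6], [1,4,5], [1,5,6], [2,3,5], [2,4,6], [3,4,5], [3,4,6]

giving chain groups C_0 ≅ Z^7, C_1 ≅ Z^21, C_2 ≅ Z^14.

The boundary map ∂_1: C_1 → C_0 maps an edge to its endpoints' difference, ∂[p,q] = q − p.
The resulting 7×21 matrix has rank 6, and its Smith normal form has invariant factors (1,1,1,1,1,1).

∂_2: C_2 → C_1 sends each 2-simplex [p,q,r] to [q,r] − [p,r] + [p,q]. For instance
  ∂[0,2,4] = [2,4] − [0,4] + [0,2],
  ∂[2,3,5] = [3,5] − [2,5] + [2,3].
As a 21×14 matrix over Z this has rank 13, with invariant factors (1,1,1,1,1,1,1,1,1,1,1,1,1).

Reading off H_k = ker ∂_k / im ∂_{k+1}:

  H_0: rank C_0 − rank ∂_1 = 7 − 6 = 1, and the invariant factors of ∂_1 are all 1, so H_0 ≅ Z.
  H_1: rank ker ∂_1 − rank ∂_2 = (21 − 6) − 13 = 2, and the invariant factors of ∂_2 are all 1, so H_1 ≅ Z^2.
  H_2: rank ker ∂_2 − rank ∂_3 = (14 − 13) − 0 = 1, and there is no ∂_3, so H_2 ≅ Z.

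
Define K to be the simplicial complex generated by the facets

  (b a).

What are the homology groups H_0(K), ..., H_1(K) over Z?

Order the vertices as a < b. Listing each simplex with vertices in this order, K has dimension 1 with simplices:

  0-simplices (2): a, b
  1-simplices (1): ab

giving chain groups C_0 ≅ Z^2, C_1 ≅ Z^1.

The boundary map ∂_1: C_1 → C_0 maps an edge to its endpoints' difference, ∂[p,q] = q − p.
The resulting 2×1 matrix has rank 1, and its Smith normal form has invariant factors (1).

From H_k ≅ ker(∂_k) / im(∂_{k+1}) we obtain:

  H_0: rank C_0 − rank ∂_1 = 2 − 1 = 1, and the invariant factors of ∂_1 are all 1, so H_0 ≅ Z.
  H_1: rank ker ∂_1 − rank ∂_2 = (1 − 1) − 0 = 0, and there is no ∂_2, so H_1 ≅ 0.

H_0 = Z,  H_1 = 0.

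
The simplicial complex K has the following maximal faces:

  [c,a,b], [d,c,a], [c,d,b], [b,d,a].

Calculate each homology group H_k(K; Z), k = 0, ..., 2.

H_0 = Z,  H_1 = 0,  H_2 = Z.

We work with the vertex ordering a < b < c < d. The simplices of K, each written with vertices in increasing order, are:

  0-simplices (4): a, b, c, d
  1-simplices (6): ab, ac, ad, bc, bd, cd
  2-simplices (4): abc, abd, acd, bcd

Hence C_0 ≅ Z^4, C_1 ≅ Z^6, C_2 ≅ Z^4.

Boundary ∂_1: C_1 → C_0 maps an edge to its endpoints' difference, ∂[p,q] = q − p. For instance
  ∂cd = d − c.
The resulting 4×6 matrix has rank 3, and its Smith normal form has invariant factors (1,1,1).

∂_2: C_2 → C_1 maps a triangle to the signed sum of its edges. For instance
  ∂bcd = cd − bd + bc,
  ∂abd = bd − ad + ab.
This gives a 6×4 integer matrix of rank 3; reducing to Smith normal form yields diagonal entries (1,1,1).

Reading off H_k = ker ∂_k / im ∂_{k+1}:

  H_0: rank C_0 − rank ∂_1 = 4 − 3 = 1, and the invariant factors of ∂_1 are all 1, so H_0 ≅ Z.
  H_1: rank ker ∂_1 − rank ∂_2 = (6 − 3) − 3 = 0, and the invariant factors of ∂_2 are all 1, so H_1 ≅ 0.
  H_2: rank ker ∂_2 − rank ∂_3 = (4 − 3) − 0 = 1, and there is no ∂_3, so H_2 ≅ Z.

As a check, the Euler characteristic is 4 − 6 + 4 = 2, which agrees with 1 − 0 + 1 = 2.
(K is a triangulation of the 2-sphere S^2.)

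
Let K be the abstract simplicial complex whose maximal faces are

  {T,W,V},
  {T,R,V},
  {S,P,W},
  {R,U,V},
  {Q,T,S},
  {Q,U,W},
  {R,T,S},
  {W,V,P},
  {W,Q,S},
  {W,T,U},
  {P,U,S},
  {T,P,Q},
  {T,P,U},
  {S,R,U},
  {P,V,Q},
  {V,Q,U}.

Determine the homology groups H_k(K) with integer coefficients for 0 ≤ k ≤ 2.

H_0 = Z,  H_1 = Z^2,  H_2 = Z.

Order the vertices as P < Q < R < S < T < U < V < W. Listing each simplex with vertices in this order, K has dimension 2 with simplices:

  0-simplices (8): P, Q, R, S, T, U, V, W
  1-simplices (24): PQ, PS, PT, PU, PV, PW, QS, QT, QU, QV, QW, RS, RT, RU, RV, ST, SU, SW, TU, TV, TW, UV, UW, VW
  2-simplices (16): PQT, PQV, PSU, PSW, PTU, PVW, QST, QSW, QUV, QUW, RST, RSU, RTV, RUV, TUW, TVW

so the chain groups are C_0 ≅ Z^8, C_1 ≅ Z^24, C_2 ≅ Z^16.

Boundary ∂_1: C_1 → C_0 is given by ∂[p,q] = [q] − [p]. For instance
  ∂QT = T − Q.
The 8×24 boundary matrix has rank 7 and Smith normal form diag(1,1,1,1,1,1,1).

The boundary map ∂_2: C_2 → C_1 maps a triangle to the signed sum of its edges. For instance
  ∂PQV = QV − PV + PQ,
  ∂PSW = SW − PW + PS.
The 24×16 boundary matrix has rank 15 and Smith normal form diag(1,1,1,1,1,1,1,1,1,1,1,1,1,1,1).

Now H_k = ker ∂_k / im ∂_{k+1}, so:

  H_0: rank C_0 − rank ∂_1 = 8 − 7 = 1, and the invariant factors of ∂_1 are all 1, so H_0 ≅ Z.
  H_1: rank ker ∂_1 − rank ∂_2 = (24 − 7) − 15 = 2, and the invariant factors of ∂_2 are all 1, so H_1 ≅ Z^2.
  H_2: rank ker ∂_2 − rank ∂_3 = (16 − 15) − 0 = 1, and there is no ∂_3, so H_2 ≅ Z.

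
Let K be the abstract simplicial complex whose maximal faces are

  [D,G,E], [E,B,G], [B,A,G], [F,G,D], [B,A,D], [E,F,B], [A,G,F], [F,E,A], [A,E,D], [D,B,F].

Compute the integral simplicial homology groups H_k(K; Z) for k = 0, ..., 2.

H_0 ≅ Z,  H_1 ≅ Z/2Z,  H_2 = 0.

Take the total order A < B < D < E < F < G on the vertex set. Then K (dimension 2) consists of the simplices:

  0-simplices (6): A, B, D, E, F, G
  1-simplices (15): AB, AD, AE, AF, AG, BD, BE, BF, BG, DE, DF, DG, EF, EG, FG
  2-simplices (10): ABD, ABG, ADE, AEF, AFG, BDF, BEF, BEG, DEG, DFG

Hence C_0 ≅ Z^6, C_1 ≅ Z^15, C_2 ≅ Z^10.

∂_1: C_1 → C_0 is given by ∂[p,q] = [q] − [p]. For instance
  ∂BE = E − B.
As a 6×15 matrix over Z this has rank 5, with invariant factors (1,1,1,1,1).

∂_2: C_2 → C_1 maps a triangle to the signed sum of its edges. For instance
  ∂AFG = FG − AG + AF,
  ∂DEG = EG − DG + DE.
As a 15×10 matrix over Z this has rank 10, with invariant factors (1,1,1,1,1,1,1,1,1,2).

Computing H_k = (kernel of ∂_k) / (image of ∂_{k+1}):

  H_0: rank C_0 − rank ∂_1 = 6 − 5 = 1, and the invariant factors of ∂_1 are all 1, so H_0 ≅ Z.
  H_1: rank ker ∂_1 − rank ∂_2 = (15 − 5) − 10 = 0, and ∂_2 has invariant factor 2 > 1, so H_1 ≅ Z/2Z.
  H_2: rank ker ∂_2 − rank ∂_3 = (10 − 10) − 0 = 0, and there is no ∂_3, so H_2 ≅ 0.

As a check, the Euler characteristic is 6 − 15 + 10 = 1, which agrees with 1 − 0 + 0 = 1.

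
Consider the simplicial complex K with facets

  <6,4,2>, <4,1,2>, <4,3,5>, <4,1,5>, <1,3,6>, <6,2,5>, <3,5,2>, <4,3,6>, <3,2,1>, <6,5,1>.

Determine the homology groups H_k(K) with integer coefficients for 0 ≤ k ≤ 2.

H_0 = Z,  H_1 = Z_2,  H_2 = 0.

Order the vertices as 1 < 2 < 3 < 4 < 5 < 6. Listing each simplex with vertices in this order, K has dimension 2 with simplices:

  0-simplices (6): [1], [2], [3], [4], [5], [6]
  1-simplices (15): [1,2], [1,3], [1,4], [1,5], [1,6], [2,3], [2,4], [2,5], [2,6], [3,4], [3,5], [3,6], [4,5], [4,6], [5,6]
  2-simplices (10): [1,2,3], [1,2,4], [1,3,6], [1,4,5], [1,5,6], [2,3,5], [2,4,6], [2,5,6], [3,4,5], [3,4,6]

giving chain groups C_0 ≅ Z^6, C_1 ≅ Z^15, C_2 ≅ Z^10.

The boundary map ∂_1: C_1 → C_0 is given by ∂[p,q] = [q] − [p].
The 6×15 boundary matrix has rank 5 and Smith normal form diag(1,1,1,1,1).

∂_2: C_2 → C_1 maps a triangle to the signed sum of its edges. For instance
  ∂[1,2,4] = [2,4] − [1,4] + [1,2],
  ∂[3,4,6] = [4,6] − [3,6] + [3,4].
The resulting 15×10 matrix has rank 10, and its Smith normal form has invariant factors (1,1,1,1,1,1,1,1,1,2).

Reading off H_k = ker ∂_k / im ∂_{k+1}:

  H_0: rank C_0 − rank ∂_1 = 6 − 5 = 1, and the invariant factors of ∂_1 are all 1, so H_0 = Z.
  H_1: rank ker ∂_1 − rank ∂_2 = (15 − 5) − 10 = 0, and ∂_2 has invariant factor 2 > 1, so H_1 = Z_2.
  H_2: rank ker ∂_2 − rank ∂_3 = (10 − 10) − 0 = 0, and there is no ∂_3, so H_2 = 0.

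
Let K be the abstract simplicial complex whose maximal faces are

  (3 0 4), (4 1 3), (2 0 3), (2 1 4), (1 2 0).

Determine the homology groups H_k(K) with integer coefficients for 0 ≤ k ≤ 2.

H_0 = Z,  H_1 = Z,  H_2 = 0.

Fix the vertex order 0 < 1 < 2 < 3 < 4 and write every simplex with vertices in increasing order. Then dim K = 2 and the simplices of K are:

  0-simplices (5): [0], [1], [2], [3], [4]
  1-simplices (10): [0,1], [0,2], [0,3], [0,4], [1,2], [1,3], [1,4], [2,3], [2,4], [3,4]
  2-simplices (5): [0,1,2], [0,2,3], [0,3,4], [1,2,4], [1,3,4]

Hence C_0 ≅ Z^5, C_1 ≅ Z^10, C_2 ≅ Z^5.

∂_1: C_1 → C_0 is given by ∂[p,q] = [q] − [p].
The resulting 5×10 matrix has rank 4, and its Smith normal form has invariant factors (1,1,1,1).

∂_2: C_2 → C_1 maps a triangle to the signed sum of its edges. For instance
  ∂[0,3,4] = [3,4] − [0,4] + [0,3],
  ∂[0,1,2] = [1,2] − [0,2] + [0,1].
As a 10×5 matrix over Z this has rank 5, with invariant factors (1,1,1,1,1).

From H_k ≅ ker(∂_k) / im(∂_{k+1}) we obtain:

  H_0: rank C_0 − rank ∂_1 = 5 − 4 = 1, and the invariant factors of ∂_1 are all 1, so H_0 ≅ Z.
  H_1: rank ker ∂_1 − rank ∂_2 = (10 − 4) − 5 = 1, and the invariant factors of ∂_2 are all 1, so H_1 ≅ Z.
  H_2: rank ker ∂_2 − rank ∂_3 = (5 − 5) − 0 = 0, and there is no ∂_3, so H_2 ≅ 0.

As a check, the Euler characteristic is 5 − 10 + 5 = 0, which agrees with 1 − 1 + 0 = 0.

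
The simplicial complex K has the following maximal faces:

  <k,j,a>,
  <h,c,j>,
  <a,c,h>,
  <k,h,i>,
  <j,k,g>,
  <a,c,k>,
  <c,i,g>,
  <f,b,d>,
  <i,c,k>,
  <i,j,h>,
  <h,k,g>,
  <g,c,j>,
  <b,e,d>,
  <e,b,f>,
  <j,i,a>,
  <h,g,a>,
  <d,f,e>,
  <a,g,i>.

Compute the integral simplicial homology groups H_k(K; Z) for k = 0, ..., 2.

Fix the vertex order a < b < c < d < e < f < g < h < i < j < k and write every simplex with vertices in increasing order. Then dim K = 2 and the simplices of K are:

  0-simplices (11): a, b, c, d, e, f, g, h, i, j, k
  1-simplices (27): ac, ag, ah, ai, aj, ak, bd, be, bf, cg, ch, ci, cj, ck, de, df, ef, gh, gi, gj, gk, hi, hj, hk, ij, ik, jk
  2-simplices (18): ach, ack, agh, agi, aij, ajk, bde, bdf, bef, cgi, cgj, chj, cik, def, ghk, gjk, hij, hik

Hence C_0 ≅ Z^11, C_1 ≅ Z^27, C_2 ≅ Z^18.

∂_1: C_1 → C_0 sends each edge [p,q] (with p < q) to q − p.
The resulting 11×27 matrix has rank 9, and its Smith normal form has invariant factors (1,1,1,1,1,1,1,1,1).

∂_2: C_2 → C_1 maps a triangle to the signed sum of its edges. For instance
  ∂bef = ef − bf + be,
  ∂bde = de − be + bd.
The resulting 27×18 matrix has rank 16, and its Smith normal form has invariant factors (1,1,1,1,1,1,1,1,1,1,1,1,1,1,1,1).

Now H_k = ker ∂_k / im ∂_{k+1}, so:

  H_0: rank C_0 − rank ∂_1 = 11 − 9 = 2, and the invariant factors of ∂_1 are all 1, so H_0 ≅ Z^2.
  H_1: rank ker ∂_1 − rank ∂_2 = (27 − 9) − 16 = 2, and the invariant factors of ∂_2 are all 1, so H_1 ≅ Z^2.
  H_2: rank ker ∂_2 − rank ∂_3 = (18 − 16) − 0 = 2, and there is no ∂_3, so H_2 ≅ Z^2.

H_0 = Z^2,  H_1 = Z^2,  H_2 = Z^2.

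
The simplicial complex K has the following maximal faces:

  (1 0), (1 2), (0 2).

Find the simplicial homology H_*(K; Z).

Take the total order 0 < 1 < 2 on the vertex set. Then K (dimension 1) consists of the simplices:

  0-simplices (3): [0], [1], [2]
  1-simplices (3): [0,1], [0,2], [1,2]

so the chain groups are C_0 ≅ Z^3, C_1 ≅ Z^3.

The boundary map ∂_1: C_1 → C_0 maps an edge to its endpoints' difference, ∂[p,q] = q − p. For instance
  ∂[0,1] = [1] − [0].
The 3×3 boundary matrix has rank 2 and Smith normal form diag(1,1).

Computing H_k = (kernel of ∂_k) / (image of ∂_{k+1}):

  H_0: rank C_0 − rank ∂_1 = 3 − 2 = 1, and the invariant factors of ∂_1 are all 1, so H_0 ≅ Z.
  H_1: rank ker ∂_1 − rank ∂_2 = (3 − 2) − 0 = 1, and there is no ∂_2, so H_1 ≅ Z.

H_0 ≅ Z,  H_1 ≅ Z.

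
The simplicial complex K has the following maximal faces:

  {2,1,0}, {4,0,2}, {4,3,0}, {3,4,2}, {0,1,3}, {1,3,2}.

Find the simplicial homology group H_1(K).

Fix the vertex order 0 < 1 < 2 < 3 < 4 and write every simplex with vertices in increasing order. Then dim K = 2 and the simplices of K are:

  0-simplices (5): [0], [1], [2], [3], [4]
  1-simplices (9): [0,1], [0,2], [0,3], [0,4], [1,2], [1,3], [2,3], [2,4], [3,4]
  2-simplices (6): [0,1,2], [0,1,3], [0,2,4], [0,3,4], [1,2,3], [2,3,4]

Hence C_0 ≅ Z^5, C_1 ≅ Z^9, C_2 ≅ Z^6.

The boundary map ∂_1: C_1 → C_0 maps an edge to its endpoints' difference, ∂[p,q] = q − p. For instance
  ∂[0,1] = [1] − [0].
The 5×9 boundary matrix has rank 4 and Smith normal form diag(1,1,1,1).

Boundary ∂_2: C_2 → C_1 acts by ∂[p,q,r] = [q,r] − [p,r] + [p,q]. For instance
  ∂[0,3,4] = [3,4] − [0,4] + [0,3],
  ∂[1,2,3] = [2,3] − [1,3] + [1,2].
As a 9×6 matrix over Z this has rank 5, with invariant factors (1,1,1,1,1).

Computing H_k = (kernel of ∂_k) / (image of ∂_{k+1}):

  H_1: rank ker ∂_1 − rank ∂_2 = (9 − 4) − 5 = 0, and the invariant factors of ∂_2 are all 1, so H_1 = 0.

(K is a triangulation of the 2-sphere S^2.)

H_1 ≅ 0.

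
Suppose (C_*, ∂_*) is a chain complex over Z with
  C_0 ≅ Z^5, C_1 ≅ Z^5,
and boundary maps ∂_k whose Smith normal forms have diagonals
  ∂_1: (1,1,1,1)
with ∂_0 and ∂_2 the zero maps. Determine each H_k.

H_0 ≅ Z,  H_1 ≅ Z.

H_0: b_0 = 5 − 0 − 4 = 1; torsion from ∂_1 factors > 1: none. So H_0 ≅ Z.
H_1: b_1 = 5 − 4 − 0 = 1; torsion from ∂_2 factors > 1: none. So H_1 ≅ Z.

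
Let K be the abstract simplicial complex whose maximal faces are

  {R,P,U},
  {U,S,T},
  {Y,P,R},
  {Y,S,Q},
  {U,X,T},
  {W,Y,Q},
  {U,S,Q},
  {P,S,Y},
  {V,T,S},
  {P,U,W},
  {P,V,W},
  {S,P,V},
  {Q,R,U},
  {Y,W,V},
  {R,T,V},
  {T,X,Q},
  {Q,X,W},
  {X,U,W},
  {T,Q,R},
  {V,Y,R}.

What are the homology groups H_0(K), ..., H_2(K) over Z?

K has 10 vertices, 30 edges, 20 triangles.
rank ∂_0 = 0, rank ∂_1 = 9 ⇒ b_0 = 10 − 0 − 9 = 1; all invariant factors of ∂_1 are 1 so no torsion. So H_0 ≅ Z.
rank ∂_1 = 9, rank ∂_2 = 20 ⇒ b_1 = 30 − 9 − 20 = 1; ∂_2 has invariant factor(s) [2] giving torsion. So H_1 ≅ Z × Z/2.
rank ∂_2 = 20, rank ∂_3 = 0 ⇒ b_2 = 20 − 20 − 0 = 0. So H_2 ≅ 0.

H_0 ≅ Z,  H_1 ≅ Z × Z/2,  H_2 = 0.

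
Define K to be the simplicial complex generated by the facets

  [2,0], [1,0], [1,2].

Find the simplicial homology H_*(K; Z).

H_0 = Z,  H_1 = Z.

Fix the vertex order 0 < 1 < 2 and write every simplex with vertices in increasing order. Then dim K = 1 and the simplices of K are:

  0-simplices (3): [0], [1], [2]
  1-simplices (3): [0,1], [0,2], [1,2]

so the chain groups are C_0 ≅ Z^3, C_1 ≅ Z^3.

∂_1: C_1 → C_0 is given by ∂[p,q] = [q] − [p].
As a 3×3 matrix over Z this has rank 2, with invariant factors (1,1).

From H_k ≅ ker(∂_k) / im(∂_{k+1}) we obtain:

  H_0: rank C_0 − rank ∂_1 = 3 − 2 = 1, and the invariant factors of ∂_1 are all 1, so H_0 ≅ Z.
  H_1: rank ker ∂_1 − rank ∂_2 = (3 − 2) − 0 = 1, and there is no ∂_2, so H_1 ≅ Z.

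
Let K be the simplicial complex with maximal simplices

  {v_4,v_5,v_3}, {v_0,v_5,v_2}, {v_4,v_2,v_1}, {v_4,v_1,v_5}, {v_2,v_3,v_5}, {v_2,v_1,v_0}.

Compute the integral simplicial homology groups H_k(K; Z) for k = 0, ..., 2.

We work with the vertex ordering v_0 < v_1 < v_2 < v_3 < v_4 < v_5. The simplices of K, each written with vertices in increasing order, are:

  0-simplices (6): [v_0], [v_1], [v_2], [v_3], [v_4], [v_5]
  1-simplices (12): [v_0,v_1], [v_0,v_2], [v_0,v_5], [v_1,v_2], [v_1,v_4], [v_1,v_5], [v_2,v_3], [v_2,v_4], [v_2,v_5], [v_3,v_4], [v_3,v_5], [v_4,v_5]
  2-simplices (6): [v_0,v_1,v_2], [v_0,v_2,v_5], [v_1,v_2,v_4], [v_1,v_4,v_5], [v_2,v_3,v_5], [v_3,v_4,v_5]

giving chain groups C_0 ≅ Z^6, C_1 ≅ Z^12, C_2 ≅ Z^6.

Boundary ∂_1: C_1 → C_0 is given by ∂[p,q] = [q] − [p]. For instance
  ∂[v_1,v_2] = [v_2] − [v_1].
The 6×12 boundary matrix has rank 5 and Smith normal form diag(1,1,1,1,1).

Boundary ∂_2: C_2 → C_1 acts by ∂[p,q,r] = [q,r] − [p,r] + [p,q]. For instance
  ∂[v_0,v_1,v_2] = [v_1,v_2] − [v_0,v_2] + [v_0,v_1],
  ∂[v_2,v_3,v_5] = [v_3,v_5] − [v_2,v_5] + [v_2,v_3].
The 12×6 boundary matrix has rank 6 and Smith normal form diag(1,1,1,1,1,1).

Computing H_k = (kernel of ∂_k) / (image of ∂_{k+1}):

  H_0: rank C_0 − rank ∂_1 = 6 − 5 = 1, and the invariant factors of ∂_1 are all 1, so H_0 = Z.
  H_1: rank ker ∂_1 − rank ∂_2 = (12 − 5) − 6 = 1, and the invariant factors of ∂_2 are all 1, so H_1 = Z.
  H_2: rank ker ∂_2 − rank ∂_3 = (6 − 6) − 0 = 0, and there is no ∂_3, so H_2 = 0.

As a check, the Euler characteristic is 6 − 12 + 6 = 0, which agrees with 1 − 1 + 0 = 0.
(K is a triangulation of the cylinder S^1 x I.)

H_0 ≅ Z,  H_1 ≅ Z,  H_2 = 0.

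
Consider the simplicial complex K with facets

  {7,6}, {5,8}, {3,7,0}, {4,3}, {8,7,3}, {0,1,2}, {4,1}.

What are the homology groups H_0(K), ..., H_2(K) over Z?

H_0 = Z,  H_1 = Z,  H_2 = 0.

Order the vertices as 0 < 1 < 2 < 3 < 4 < 5 < 6 < 7 < 8. Listing each simplex with vertices in this order, K has dimension 2 with simplices:

  0-simplices (9): [0], [1], [2], [3], [4], [5], [6], [7], [8]
  1-simplices (12): [0,1], [0,2], [0,3], [0,7], [1,2], [1,4], [3,4], [3,7], [3,8], [5,8], [6,7], [7,8]
  2-simplices (3): [0,1,2], [0,3,7], [3,7,8]

so the chain groups are C_0 ≅ Z^9, C_1 ≅ Z^12, C_2 ≅ Z^3.

Boundary ∂_1: C_1 → C_0 sends each edge [p,q] (with p < q) to q − p. For instance
  ∂[5,8] = [8] − [5].
The 9×12 boundary matrix has rank 8 and Smith normal form diag(1,1,1,1,1,1,1,1).

The boundary map ∂_2: C_2 → C_1 maps a triangle to the signed sum of its edges. For instance
  ∂[0,1,2] = [1,2] − [0,2] + [0,1],
  ∂[3,7,8] = [7,8] − [3,8] + [3,7].
The resulting 12×3 matrix has rank 3, and its Smith normal form has invariant factors (1,1,1).

Now H_k = ker ∂_k / im ∂_{k+1}, so:

  H_0: rank C_0 − rank ∂_1 = 9 − 8 = 1, and the invariant factors of ∂_1 are all 1, so H_0 = Z.
  H_1: rank ker ∂_1 − rank ∂_2 = (12 − 8) − 3 = 1, and the invariant factors of ∂_2 are all 1, so H_1 = Z.
  H_2: rank ker ∂_2 − rank ∂_3 = (3 − 3) − 0 = 0, and there is no ∂_3, so H_2 = 0.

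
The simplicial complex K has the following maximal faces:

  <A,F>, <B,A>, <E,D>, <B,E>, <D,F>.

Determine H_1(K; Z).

H_1 = Z.

We work with the vertex ordering A < B < D < E < F. The simplices of K, each written with vertices in increasing order, are:

  0-simplices (5): A, B, D, E, F
  1-simplices (5): AB, AF, BE, DE, DF

Hence C_0 ≅ Z^5, C_1 ≅ Z^5.

The boundary map ∂_1: C_1 → C_0 is given by ∂[p,q] = [q] − [p].
As a 5×5 matrix over Z this has rank 4, with invariant factors (1,1,1,1).

Computing H_k = (kernel of ∂_k) / (image of ∂_{k+1}):

  H_1: rank ker ∂_1 − rank ∂_2 = (5 − 4) − 0 = 1, and there is no ∂_2, so H_1 = Z.

(K is a triangulation of the circle S^1.)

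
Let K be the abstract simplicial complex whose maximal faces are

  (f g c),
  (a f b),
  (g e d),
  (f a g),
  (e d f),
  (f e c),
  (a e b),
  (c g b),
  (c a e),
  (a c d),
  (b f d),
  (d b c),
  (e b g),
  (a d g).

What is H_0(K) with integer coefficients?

We work with the vertex ordering a < b < c < d < e < f < g. The simplices of K, each written with vertices in increasing order, are:

  0-simplices (7): a, b, c, d, e, f, g
  1-simplices (21): ab, ac, ad, ae, af, ag, bc, bd, be, bf, bg, cd, ce, cf, cg, de, df, dg, ef, eg, fg
  2-simplices (14): abe, abf, acd, ace, adg, afg, bcd, bcg, bdf, beg, cef, cfg, def, deg

so the chain groups are C_0 ≅ Z^7, C_1 ≅ Z^21, C_2 ≅ Z^14.

Boundary ∂_1: C_1 → C_0 maps an edge to its endpoints' difference, ∂[p,q] = q − p. For instance
  ∂bf = f − b.
As a 7×21 matrix over Z this has rank 6, with invariant factors (1,1,1,1,1,1).

The boundary map ∂_2: C_2 → C_1 sends each 2-simplex [p,q,r] to [q,r] − [p,r] + [p,q]. For instance
  ∂abf = bf − af + ab,
  ∂afg = fg − ag + af.
The 21×14 boundary matrix has rank 13 and Smith normal form diag(1,1,1,1,1,1,1,1,1,1,1,1,1).

From H_k ≅ ker(∂_k) / im(∂_{k+1}) we obtain:

  H_0: rank C_0 − rank ∂_1 = 7 − 6 = 1, and the invariant factors of ∂_1 are all 1, so H_0 ≅ Z.

H_0 ≅ Z.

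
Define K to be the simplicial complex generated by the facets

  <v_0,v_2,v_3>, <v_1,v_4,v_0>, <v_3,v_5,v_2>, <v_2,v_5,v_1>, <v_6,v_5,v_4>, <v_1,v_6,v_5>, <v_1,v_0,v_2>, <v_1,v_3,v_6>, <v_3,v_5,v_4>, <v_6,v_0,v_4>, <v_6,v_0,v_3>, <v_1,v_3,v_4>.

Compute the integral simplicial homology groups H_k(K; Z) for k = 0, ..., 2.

H_0 ≅ Z,  H_1 ≅ Z_2,  H_2 = 0.

We work with the vertex ordering v_0 < v_1 < v_2 < v_3 < v_4 < v_5 < v_6. The simplices of K, each written with vertices in increasing order, are:

  0-simplices (7): [v_0], [v_1], [v_2], [v_3], [v_4], [v_5], [v_6]
  1-simplices (18): (18 of them)
  2-simplices (12): (12 of them)

so the chain groups are C_0 ≅ Z^7, C_1 ≅ Z^18, C_2 ≅ Z^12.

∂_1: C_1 → C_0 sends each edge [p,q] (with p < q) to q − p. For instance
  ∂[v_1,v_6] = [v_6] − [v_1].
This gives a 7×18 integer matrix of rank 6; reducing to Smith normal form yields diagonal entries (1,1,1,1,1,1).

Boundary ∂_2: C_2 → C_1 maps a triangle to the signed sum of its edges. For instance
  ∂[v_0,v_4,v_6] = [v_4,v_6] − [v_0,v_6] + [v_0,v_4],
  ∂[v_0,v_2,v_3] = [v_2,v_3] − [v_0,v_3] + [v_0,v_2].
The resulting 18×12 matrix has rank 12, and its Smith normal form has invariant factors (1,1,1,1,1,1,1,1,1,1,1,2).

Now H_k = ker ∂_k / im ∂_{k+1}, so:

  H_0: rank C_0 − rank ∂_1 = 7 − 6 = 1, and the invariant factors of ∂_1 are all 1, so H_0 = Z.
  H_1: rank ker ∂_1 − rank ∂_2 = (18 − 6) − 12 = 0, and ∂_2 has invariant factor 2 > 1, so H_1 = Z_2.
  H_2: rank ker ∂_2 − rank ∂_3 = (12 − 12) − 0 = 0, and there is no ∂_3, so H_2 = 0.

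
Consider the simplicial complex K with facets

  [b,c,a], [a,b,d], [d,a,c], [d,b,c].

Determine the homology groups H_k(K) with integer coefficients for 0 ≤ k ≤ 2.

H_0 = Z,  H_1 = 0,  H_2 = Z.

K has 4 vertices, 6 edges, 4 triangles.
rank ∂_0 = 0, rank ∂_1 = 3 ⇒ b_0 = 4 − 0 − 3 = 1; all invariant factors of ∂_1 are 1 so no torsion. So H_0 = Z.
rank ∂_1 = 3, rank ∂_2 = 3 ⇒ b_1 = 6 − 3 − 3 = 0; all invariant factors of ∂_2 are 1 so no torsion. So H_1 = 0.
rank ∂_2 = 3, rank ∂_3 = 0 ⇒ b_2 = 4 − 3 − 0 = 1. So H_2 = Z.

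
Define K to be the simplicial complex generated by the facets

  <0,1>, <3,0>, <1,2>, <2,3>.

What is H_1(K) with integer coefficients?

Order the vertices as 0 < 1 < 2 < 3. Listing each simplex with vertices in this order, K has dimension 1 with simplices:

  0-simplices (4): [0], [1], [2], [3]
  1-simplices (4): [0,1], [0,3], [1,2], [2,3]

Hence C_0 ≅ Z^4, C_1 ≅ Z^4.

The boundary map ∂_1: C_1 → C_0 maps an edge to its endpoints' difference, ∂[p,q] = q − p. For instance
  ∂[0,3] = [3] − [0].
The 4×4 boundary matrix has rank 3 and Smith normal form diag(1,1,1).

Computing H_k = (kernel of ∂_k) / (image of ∂_{k+1}):

  H_1: rank ker ∂_1 − rank ∂_2 = (4 − 3) − 0 = 1, and there is no ∂_2, so H_1 ≅ Z.

(K is a triangulation of the circle S^1.)

H_1 ≅ Z.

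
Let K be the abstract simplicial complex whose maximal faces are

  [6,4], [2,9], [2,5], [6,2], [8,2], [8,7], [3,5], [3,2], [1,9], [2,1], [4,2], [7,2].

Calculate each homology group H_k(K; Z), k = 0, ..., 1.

H_0 ≅ Z,  H_1 ≅ Z^4.

Take the total order 1 < 2 < 3 < 4 < 5 < 6 < 7 < 8 < 9 on the vertex set. Then K (dimension 1) consists of the simplices:

  0-simplices (9): [1], [2], [3], [4], [5], [6], [7], [8], [9]
  1-simplices (12): [1,2], [1,9], [2,3], [2,4], [2,5], [2,6], [2,7], [2,8], [2,9], [3,5], [4,6], [7,8]

so the chain groups are C_0 ≅ Z^9, C_1 ≅ Z^12.

∂_1: C_1 → C_0 sends each edge [p,q] (with p < q) to q − p.
This gives a 9×12 integer matrix of rank 8; reducing to Smith normal form yields diagonal entries (1,1,1,1,1,1,1,1).

Reading off H_k = ker ∂_k / im ∂_{k+1}:

  H_0: rank C_0 − rank ∂_1 = 9 − 8 = 1, and the invariant factors of ∂_1 are all 1, so H_0 = Z.
  H_1: rank ker ∂_1 − rank ∂_2 = (12 − 8) − 0 = 4, and there is no ∂_2, so H_1 = Z^4.

As a check, the Euler characteristic is 9 − 12 = -3, which agrees with 1 − 4 = -3.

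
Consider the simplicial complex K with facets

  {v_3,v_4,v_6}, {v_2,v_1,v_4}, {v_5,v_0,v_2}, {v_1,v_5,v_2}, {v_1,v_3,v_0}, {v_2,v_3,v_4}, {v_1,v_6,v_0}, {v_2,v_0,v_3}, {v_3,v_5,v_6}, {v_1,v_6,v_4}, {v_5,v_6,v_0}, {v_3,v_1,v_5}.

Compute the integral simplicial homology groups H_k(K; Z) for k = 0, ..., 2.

H_0 ≅ Z,  H_1 ≅ Z/2Z,  H_2 = 0.

Order the vertices as v_0 < v_1 < v_2 < v_3 < v_4 < v_5 < v_6. Listing each simplex with vertices in this order, K has dimension 2 with simplices:

  0-simplices (7): [v_0], [v_1], [v_2], [v_3], [v_4], [v_5], [v_6]
  1-simplices (18): (18 of them)
  2-simplices (12): (12 of them)

Hence C_0 ≅ Z^7, C_1 ≅ Z^18, C_2 ≅ Z^12.

Boundary ∂_1: C_1 → C_0 maps an edge to its endpoints' difference, ∂[p,q] = q − p. For instance
  ∂[v_0,v_1] = [v_1] − [v_0].
This gives a 7×18 integer matrix of rank 6; reducing to Smith normal form yields diagonal entries (1,1,1,1,1,1).

The boundary map ∂_2: C_2 → C_1 maps a triangle to the signed sum of its edges. For instance
  ∂[v_0,v_2,v_3] = [v_2,v_3] − [v_0,v_3] + [v_0,v_2],
  ∂[v_1,v_3,v_5] = [v_3,v_5] − [v_1,v_5] + [v_1,v_3].
As a 18×12 matrix over Z this has rank 12, with invariant factors (1,1,1,1,1,1,1,1,1,1,1,2).

From H_k ≅ ker(∂_k) / im(∂_{k+1}) we obtain:

  H_0: rank C_0 − rank ∂_1 = 7 − 6 = 1, and the invariant factors of ∂_1 are all 1, so H_0 ≅ Z.
  H_1: rank ker ∂_1 − rank ∂_2 = (18 − 6) − 12 = 0, and ∂_2 has invariant factor 2 > 1, so H_1 ≅ Z/2Z.
  H_2: rank ker ∂_2 − rank ∂_3 = (12 − 12) − 0 = 0, and there is no ∂_3, so H_2 ≅ 0.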